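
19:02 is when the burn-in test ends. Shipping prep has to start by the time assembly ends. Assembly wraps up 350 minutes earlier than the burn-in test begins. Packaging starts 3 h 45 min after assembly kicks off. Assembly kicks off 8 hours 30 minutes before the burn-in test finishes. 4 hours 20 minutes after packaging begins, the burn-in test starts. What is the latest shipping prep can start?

Assembly starts at 19:02 − 510 min = 10:32.
Packaging starts at 10:32 + 225 min = 14:17.
The burn-in test starts at 14:17 + 260 min = 18:37.
Assembly ends at 18:37 − 350 min = 12:47.
Shipping prep is bounded by assembly, so the latest it can start is 12:47.

12:47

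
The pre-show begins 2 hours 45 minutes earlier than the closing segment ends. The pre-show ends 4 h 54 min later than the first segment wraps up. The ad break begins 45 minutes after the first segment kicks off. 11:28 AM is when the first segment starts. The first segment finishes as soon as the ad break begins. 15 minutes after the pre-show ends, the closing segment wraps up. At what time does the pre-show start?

2:37 PM

The ad break starts at 11:28 AM + 45 min = 12:13 PM.
So the first segment ends at 12:13 PM.
The pre-show ends at 12:13 PM + 294 min = 5:07 PM.
The closing segment ends at 5:07 PM + 15 min = 5:22 PM.
The pre-show starts at 5:22 PM − 165 min = 2:37 PM.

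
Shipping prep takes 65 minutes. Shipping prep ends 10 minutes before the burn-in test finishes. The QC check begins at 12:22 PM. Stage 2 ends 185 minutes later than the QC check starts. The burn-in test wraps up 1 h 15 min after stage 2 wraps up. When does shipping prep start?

Stage 2 ends at 12:22 PM + 185 min = 3:27 PM.
The burn-in test ends at 3:27 PM + 75 min = 4:42 PM.
Shipping prep ends at 4:42 PM − 10 min = 4:32 PM.
Shipping prep starts at 4:32 PM − 65 min = 3:27 PM.

3:27 PM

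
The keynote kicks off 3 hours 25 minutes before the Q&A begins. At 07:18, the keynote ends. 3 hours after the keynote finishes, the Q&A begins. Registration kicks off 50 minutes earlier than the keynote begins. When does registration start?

06:03

The Q&A starts at 07:18 + 180 min = 10:18.
The keynote starts at 10:18 − 205 min = 06:53.
Registration starts at 06:53 − 50 min = 06:03.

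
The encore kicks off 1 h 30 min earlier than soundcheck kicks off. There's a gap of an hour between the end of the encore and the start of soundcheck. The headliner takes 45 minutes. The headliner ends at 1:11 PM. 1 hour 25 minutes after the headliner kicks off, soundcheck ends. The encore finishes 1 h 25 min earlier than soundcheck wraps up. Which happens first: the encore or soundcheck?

the encore

The headliner starts at 1:11 PM − 45 min = 12:26 PM.
Soundcheck ends at 12:26 PM + 85 min = 1:51 PM.
The encore ends at 1:51 PM − 85 min = 12:26 PM.
Soundcheck starts at 12:26 PM + 60 min = 1:26 PM.
The encore starts at 1:26 PM − 90 min = 11:56 AM.
The encore starts at 11:56 AM and soundcheck starts at 1:26 PM, so the encore is first.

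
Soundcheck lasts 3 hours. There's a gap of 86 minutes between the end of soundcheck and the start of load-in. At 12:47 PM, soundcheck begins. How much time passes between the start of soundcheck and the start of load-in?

4 hours 26 minutes

Soundcheck ends at 12:47 PM + 180 min = 3:47 PM.
Load-in starts at 3:47 PM + 86 min = 5:13 PM.
From 12:47 PM to 5:13 PM is 4 hours 26 minutes.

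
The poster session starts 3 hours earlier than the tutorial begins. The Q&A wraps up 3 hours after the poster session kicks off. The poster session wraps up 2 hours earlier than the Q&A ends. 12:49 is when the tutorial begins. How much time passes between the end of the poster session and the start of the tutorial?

120 minutes

The poster session starts at 12:49 − 180 min = 09:49.
The Q&A ends at 09:49 + 180 min = 12:49.
The poster session ends at 12:49 − 120 min = 10:49.
From 10:49 to 12:49 is 120 minutes.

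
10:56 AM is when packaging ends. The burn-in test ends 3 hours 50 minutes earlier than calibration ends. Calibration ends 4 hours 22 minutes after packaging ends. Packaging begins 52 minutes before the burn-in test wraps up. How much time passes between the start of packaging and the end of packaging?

Calibration ends at 10:56 AM + 262 min = 3:18 PM.
The burn-in test ends at 3:18 PM − 230 min = 11:28 AM.
Packaging starts at 11:28 AM − 52 min = 10:36 AM.
From 10:36 AM to 10:56 AM is 20 minutes.

20 minutes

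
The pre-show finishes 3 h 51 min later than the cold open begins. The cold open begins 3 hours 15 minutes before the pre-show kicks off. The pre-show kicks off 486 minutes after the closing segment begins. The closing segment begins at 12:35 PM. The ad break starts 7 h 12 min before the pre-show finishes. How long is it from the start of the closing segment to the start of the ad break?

The pre-show starts at 12:35 PM + 486 min = 8:41 PM.
The cold open starts at 8:41 PM − 195 min = 5:26 PM.
The pre-show ends at 5:26 PM + 231 min = 9:17 PM.
The ad break starts at 9:17 PM − 432 min = 2:05 PM.
From 12:35 PM to 2:05 PM is 1 h 30 min.

1 h 30 min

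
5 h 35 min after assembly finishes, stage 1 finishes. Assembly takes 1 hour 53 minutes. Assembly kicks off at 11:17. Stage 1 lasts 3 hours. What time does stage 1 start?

15:45

Assembly ends at 11:17 + 113 min = 13:10.
Stage 1 ends at 13:10 + 335 min = 18:45.
Stage 1 starts at 18:45 − 180 min = 15:45.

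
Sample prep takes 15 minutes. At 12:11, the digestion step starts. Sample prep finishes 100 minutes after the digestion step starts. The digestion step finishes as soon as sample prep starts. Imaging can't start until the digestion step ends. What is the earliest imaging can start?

13:36

Sample prep ends at 12:11 + 100 min = 13:51.
Sample prep starts at 13:51 − 15 min = 13:36.
So the digestion step ends at 13:36.
Imaging is bounded by the digestion step, so the earliest it can start is 13:36.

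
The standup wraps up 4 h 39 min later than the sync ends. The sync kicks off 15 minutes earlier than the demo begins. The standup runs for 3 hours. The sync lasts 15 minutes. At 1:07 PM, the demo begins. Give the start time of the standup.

2:46 PM

The sync starts at 1:07 PM − 15 min = 12:52 PM.
The sync ends at 12:52 PM + 15 min = 1:07 PM.
The standup ends at 1:07 PM + 279 min = 5:46 PM.
The standup starts at 5:46 PM − 180 min = 2:46 PM.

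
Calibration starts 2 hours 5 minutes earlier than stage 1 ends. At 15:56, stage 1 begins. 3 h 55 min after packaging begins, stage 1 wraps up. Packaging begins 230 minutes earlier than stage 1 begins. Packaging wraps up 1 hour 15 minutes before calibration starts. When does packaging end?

Packaging starts at 15:56 − 230 min = 12:06.
Stage 1 ends at 12:06 + 235 min = 16:01.
Calibration starts at 16:01 − 125 min = 13:56.
Packaging ends at 13:56 − 75 min = 12:41.

12:41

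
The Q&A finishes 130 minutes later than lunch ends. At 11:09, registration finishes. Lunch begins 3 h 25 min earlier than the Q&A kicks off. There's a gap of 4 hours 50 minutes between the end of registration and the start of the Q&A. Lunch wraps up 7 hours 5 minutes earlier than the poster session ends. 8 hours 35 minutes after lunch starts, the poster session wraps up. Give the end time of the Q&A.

16:14

The Q&A starts at 11:09 + 290 min = 15:59.
Lunch starts at 15:59 − 205 min = 12:34.
The poster session ends at 12:34 + 515 min = 21:09.
Lunch ends at 21:09 − 425 min = 14:04.
The Q&A ends at 14:04 + 130 min = 16:14.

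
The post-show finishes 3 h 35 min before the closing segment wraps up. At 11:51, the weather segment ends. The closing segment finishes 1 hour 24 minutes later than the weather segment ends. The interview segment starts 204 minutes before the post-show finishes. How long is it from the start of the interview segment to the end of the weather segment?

The closing segment ends at 11:51 + 84 min = 13:15.
The post-show ends at 13:15 − 215 min = 09:40.
The interview segment starts at 09:40 − 204 min = 06:16.
From 06:16 to 11:51 is 5 hours 35 minutes.

5 hours 35 minutes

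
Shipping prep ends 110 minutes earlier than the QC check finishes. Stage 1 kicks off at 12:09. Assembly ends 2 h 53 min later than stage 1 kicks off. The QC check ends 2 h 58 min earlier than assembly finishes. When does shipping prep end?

10:14

Assembly ends at 12:09 + 173 min = 15:02.
The QC check ends at 15:02 − 178 min = 12:04.
Shipping prep ends at 12:04 − 110 min = 10:14.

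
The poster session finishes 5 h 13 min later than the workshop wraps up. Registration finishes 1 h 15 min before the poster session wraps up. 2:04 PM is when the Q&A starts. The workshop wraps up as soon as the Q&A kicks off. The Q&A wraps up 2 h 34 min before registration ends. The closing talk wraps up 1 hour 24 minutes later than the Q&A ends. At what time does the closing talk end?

4:52 PM

The workshop ends at 2:04 PM.
The poster session ends at 2:04 PM + 313 min = 7:17 PM.
Registration ends at 7:17 PM − 75 min = 6:02 PM.
The Q&A ends at 6:02 PM − 154 min = 3:28 PM.
The closing talk ends at 3:28 PM + 84 min = 4:52 PM.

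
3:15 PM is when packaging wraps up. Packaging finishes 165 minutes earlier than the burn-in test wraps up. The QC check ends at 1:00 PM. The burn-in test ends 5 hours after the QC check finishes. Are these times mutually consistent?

Yes

The burn-in test ends at 1:00 PM + 300 min = 6:00 PM.
Packaging ends at 6:00 PM − 165 min = 3:15 PM.
That matches the stated 3:15 PM, so the schedule is consistent.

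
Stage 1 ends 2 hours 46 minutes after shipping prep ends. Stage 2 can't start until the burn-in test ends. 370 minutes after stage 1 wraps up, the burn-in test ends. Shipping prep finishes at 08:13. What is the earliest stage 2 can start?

Stage 1 ends at 08:13 + 166 min = 10:59.
The burn-in test ends at 10:59 + 370 min = 17:09.
Stage 2 is bounded by the burn-in test, so the earliest it can start is 17:09.

17:09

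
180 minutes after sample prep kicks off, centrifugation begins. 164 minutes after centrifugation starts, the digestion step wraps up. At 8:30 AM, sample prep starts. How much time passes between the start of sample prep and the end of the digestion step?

Centrifugation starts at 8:30 AM + 180 min = 11:30 AM.
The digestion step ends at 11:30 AM + 164 min = 2:14 PM.
From 8:30 AM to 2:14 PM is 5 hours 44 minutes.

5 hours 44 minutes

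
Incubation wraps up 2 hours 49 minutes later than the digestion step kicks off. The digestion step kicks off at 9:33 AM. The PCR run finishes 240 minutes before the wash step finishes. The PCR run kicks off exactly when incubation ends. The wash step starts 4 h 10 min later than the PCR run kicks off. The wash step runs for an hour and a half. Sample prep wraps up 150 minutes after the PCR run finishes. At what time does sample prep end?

Incubation ends at 9:33 AM + 169 min = 12:22 PM.
So the PCR run starts at 12:22 PM.
The wash step starts at 12:22 PM + 250 min = 4:32 PM.
The wash step ends at 4:32 PM + 90 min = 6:02 PM.
The PCR run ends at 6:02 PM − 240 min = 2:02 PM.
Sample prep ends at 2:02 PM + 150 min = 4:32 PM.

4:32 PM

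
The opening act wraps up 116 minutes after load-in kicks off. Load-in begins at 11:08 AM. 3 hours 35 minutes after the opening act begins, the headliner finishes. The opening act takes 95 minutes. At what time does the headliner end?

3:04 PM

The opening act ends at 11:08 AM + 116 min = 1:04 PM.
The opening act starts at 1:04 PM − 95 min = 11:29 AM.
The headliner ends at 11:29 AM + 215 min = 3:04 PM.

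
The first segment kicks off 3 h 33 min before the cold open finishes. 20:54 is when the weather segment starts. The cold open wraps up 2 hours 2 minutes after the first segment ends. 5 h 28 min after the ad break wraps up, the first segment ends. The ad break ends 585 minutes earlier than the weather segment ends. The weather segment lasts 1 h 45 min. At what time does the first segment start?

16:51

The weather segment ends at 20:54 + 105 min = 22:39.
The ad break ends at 22:39 − 585 min = 12:54.
The first segment ends at 12:54 + 328 min = 18:22.
The cold open ends at 18:22 + 122 min = 20:24.
The first segment starts at 20:24 − 213 min = 16:51.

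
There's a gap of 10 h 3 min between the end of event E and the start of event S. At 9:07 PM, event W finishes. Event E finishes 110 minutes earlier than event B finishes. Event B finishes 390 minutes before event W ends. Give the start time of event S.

Event B ends at 9:07 PM − 390 min = 2:37 PM.
Event E ends at 2:37 PM − 110 min = 12:47 PM.
Event S starts at 12:47 PM + 603 min = 10:50 PM.

10:50 PM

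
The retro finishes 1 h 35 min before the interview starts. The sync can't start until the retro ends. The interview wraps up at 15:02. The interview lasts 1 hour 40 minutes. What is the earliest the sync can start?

The interview starts at 15:02 − 100 min = 13:22.
The retro ends at 13:22 − 95 min = 11:47.
The sync is bounded by the retro, so the earliest it can start is 11:47.

11:47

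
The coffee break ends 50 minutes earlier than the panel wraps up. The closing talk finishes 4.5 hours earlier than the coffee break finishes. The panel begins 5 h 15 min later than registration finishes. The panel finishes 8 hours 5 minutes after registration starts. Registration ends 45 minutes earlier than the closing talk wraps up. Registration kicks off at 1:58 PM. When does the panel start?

The panel ends at 1:58 PM + 485 min = 10:03 PM.
The coffee break ends at 10:03 PM − 50 min = 9:13 PM.
The closing talk ends at 9:13 PM − 270 min = 4:43 PM.
Registration ends at 4:43 PM − 45 min = 3:58 PM.
The panel starts at 3:58 PM + 315 min = 9:13 PM.

9:13 PM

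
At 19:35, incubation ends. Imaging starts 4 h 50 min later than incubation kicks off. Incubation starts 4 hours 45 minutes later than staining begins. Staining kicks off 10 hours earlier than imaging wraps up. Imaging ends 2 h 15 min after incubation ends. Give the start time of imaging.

Imaging ends at 19:35 + 135 min = 21:50.
Staining starts at 21:50 − 600 min = 11:50.
Incubation starts at 11:50 + 285 min = 16:35.
Imaging starts at 16:35 + 290 min = 21:25.

21:25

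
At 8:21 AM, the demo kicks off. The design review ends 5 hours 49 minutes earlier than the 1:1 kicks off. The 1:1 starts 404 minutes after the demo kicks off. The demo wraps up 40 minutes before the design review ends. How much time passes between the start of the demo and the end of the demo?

The 1:1 starts at 8:21 AM + 404 min = 3:05 PM.
The design review ends at 3:05 PM − 349 min = 9:16 AM.
The demo ends at 9:16 AM − 40 min = 8:36 AM.
From 8:21 AM to 8:36 AM is 15 minutes.

15 minutes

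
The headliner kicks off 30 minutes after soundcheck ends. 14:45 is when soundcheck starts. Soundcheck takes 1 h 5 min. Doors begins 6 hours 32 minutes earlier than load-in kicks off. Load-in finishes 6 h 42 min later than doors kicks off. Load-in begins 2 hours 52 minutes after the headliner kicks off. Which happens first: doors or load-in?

Soundcheck ends at 14:45 + 65 min = 15:50.
The headliner starts at 15:50 + 30 min = 16:20.
Load-in starts at 16:20 + 172 min = 19:12.
Doors starts at 19:12 − 392 min = 12:40.
Doors starts at 12:40 and load-in starts at 19:12, so doors is first.

doors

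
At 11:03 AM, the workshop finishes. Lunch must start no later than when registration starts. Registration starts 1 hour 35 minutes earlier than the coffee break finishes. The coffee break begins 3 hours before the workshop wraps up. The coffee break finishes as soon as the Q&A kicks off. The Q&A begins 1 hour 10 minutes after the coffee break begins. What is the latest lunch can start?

7:38 AM

The coffee break starts at 11:03 AM − 180 min = 8:03 AM.
The Q&A starts at 8:03 AM + 70 min = 9:13 AM.
So the coffee break ends at 9:13 AM.
Registration starts at 9:13 AM − 95 min = 7:38 AM.
Lunch is bounded by registration, so the latest it can start is 7:38 AM.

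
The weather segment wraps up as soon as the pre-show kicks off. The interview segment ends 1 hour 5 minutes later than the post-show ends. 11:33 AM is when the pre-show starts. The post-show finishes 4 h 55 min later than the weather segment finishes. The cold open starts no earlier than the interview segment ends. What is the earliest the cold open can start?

5:33 PM

The weather segment ends at 11:33 AM.
The post-show ends at 11:33 AM + 295 min = 4:28 PM.
The interview segment ends at 4:28 PM + 65 min = 5:33 PM.
The cold open is bounded by the interview segment, so the earliest it can start is 5:33 PM.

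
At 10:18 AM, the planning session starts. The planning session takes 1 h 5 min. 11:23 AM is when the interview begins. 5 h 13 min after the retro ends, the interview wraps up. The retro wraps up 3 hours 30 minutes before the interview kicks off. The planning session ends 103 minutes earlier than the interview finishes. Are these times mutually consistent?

Yes

The retro ends at 11:23 AM − 210 min = 7:53 AM.
The interview ends at 7:53 AM + 313 min = 1:06 PM.
The planning session ends at 1:06 PM − 103 min = 11:23 AM.
The planning session starts at 11:23 AM − 65 min = 10:18 AM.
That matches the stated 10:18 AM, so the schedule is consistent.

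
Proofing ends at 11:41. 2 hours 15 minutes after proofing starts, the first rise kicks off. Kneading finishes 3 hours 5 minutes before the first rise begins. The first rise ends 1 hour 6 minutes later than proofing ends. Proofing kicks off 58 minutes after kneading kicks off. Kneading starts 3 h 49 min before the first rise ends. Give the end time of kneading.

The first rise ends at 11:41 + 66 min = 12:47.
Kneading starts at 12:47 − 229 min = 08:58.
Proofing starts at 08:58 + 58 min = 09:56.
The first rise starts at 09:56 + 135 min = 12:11.
Kneading ends at 12:11 − 185 min = 09:06.

09:06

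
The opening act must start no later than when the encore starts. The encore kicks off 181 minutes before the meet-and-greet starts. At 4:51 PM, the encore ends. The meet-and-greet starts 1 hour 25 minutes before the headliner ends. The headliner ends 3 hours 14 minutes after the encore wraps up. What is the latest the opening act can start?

The headliner ends at 4:51 PM + 194 min = 8:05 PM.
The meet-and-greet starts at 8:05 PM − 85 min = 6:40 PM.
The encore starts at 6:40 PM − 181 min = 3:39 PM.
The opening act is bounded by the encore, so the latest it can start is 3:39 PM.

3:39 PM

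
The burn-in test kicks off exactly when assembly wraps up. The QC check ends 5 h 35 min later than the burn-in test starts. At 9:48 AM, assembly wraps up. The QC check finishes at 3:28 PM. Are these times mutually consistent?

No

The burn-in test starts at 9:48 AM.
The QC check ends at 9:48 AM + 335 min = 3:23 PM.
But the QC check is also said to end at 3:28 PM — a 5-minute conflict.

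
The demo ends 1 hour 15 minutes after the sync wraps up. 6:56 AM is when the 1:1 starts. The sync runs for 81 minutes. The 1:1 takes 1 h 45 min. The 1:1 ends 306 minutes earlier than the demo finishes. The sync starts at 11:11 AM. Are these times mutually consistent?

The sync ends at 11:11 AM + 81 min = 12:32 PM.
The demo ends at 12:32 PM + 75 min = 1:47 PM.
The 1:1 ends at 1:47 PM − 306 min = 8:41 AM.
The 1:1 starts at 8:41 AM − 105 min = 6:56 AM.
That matches the stated 6:56 AM, so the schedule is consistent.

Yes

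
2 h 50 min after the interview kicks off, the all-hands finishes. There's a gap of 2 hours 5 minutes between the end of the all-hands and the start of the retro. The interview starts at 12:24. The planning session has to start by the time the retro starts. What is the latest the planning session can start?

The all-hands ends at 12:24 + 170 min = 15:14.
The retro starts at 15:14 + 125 min = 17:19.
The planning session is bounded by the retro, so the latest it can start is 17:19.

17:19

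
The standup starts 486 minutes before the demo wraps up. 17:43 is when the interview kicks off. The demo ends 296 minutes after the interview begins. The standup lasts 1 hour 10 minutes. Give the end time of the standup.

The demo ends at 17:43 + 296 min = 22:39.
The standup starts at 22:39 − 486 min = 14:33.
The standup ends at 14:33 + 70 min = 15:43.

15:43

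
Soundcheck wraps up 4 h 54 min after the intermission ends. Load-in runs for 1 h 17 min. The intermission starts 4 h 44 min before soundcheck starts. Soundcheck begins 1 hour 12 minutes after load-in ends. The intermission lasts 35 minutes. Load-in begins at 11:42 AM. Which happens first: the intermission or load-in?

the intermission

Load-in ends at 11:42 AM + 77 min = 12:59 PM.
Soundcheck starts at 12:59 PM + 72 min = 2:11 PM.
The intermission starts at 2:11 PM − 284 min = 9:27 AM.
The intermission starts at 9:27 AM and load-in starts at 11:42 AM, so the intermission is first.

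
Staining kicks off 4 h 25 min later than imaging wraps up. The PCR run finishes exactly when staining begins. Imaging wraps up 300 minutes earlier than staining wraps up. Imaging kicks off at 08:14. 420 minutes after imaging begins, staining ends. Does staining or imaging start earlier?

Staining ends at 08:14 + 420 min = 15:14.
Imaging ends at 15:14 − 300 min = 10:14.
Staining starts at 10:14 + 265 min = 14:39.
Staining starts at 14:39 and imaging starts at 08:14, so imaging is first.

imaging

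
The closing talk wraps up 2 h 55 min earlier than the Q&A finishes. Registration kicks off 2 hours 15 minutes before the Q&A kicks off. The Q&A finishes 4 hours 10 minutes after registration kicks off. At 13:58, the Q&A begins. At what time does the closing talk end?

12:58

Registration starts at 13:58 − 135 min = 11:43.
The Q&A ends at 11:43 + 250 min = 15:53.
The closing talk ends at 15:53 − 175 min = 12:58.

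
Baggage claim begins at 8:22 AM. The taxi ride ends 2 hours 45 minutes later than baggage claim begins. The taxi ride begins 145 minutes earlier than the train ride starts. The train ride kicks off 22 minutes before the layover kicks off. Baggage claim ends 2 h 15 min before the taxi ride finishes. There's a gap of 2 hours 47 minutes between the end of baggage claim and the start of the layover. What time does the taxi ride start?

The taxi ride ends at 8:22 AM + 165 min = 11:07 AM.
Baggage claim ends at 11:07 AM − 135 min = 8:52 AM.
The layover starts at 8:52 AM + 167 min = 11:39 AM.
The train ride starts at 11:39 AM − 22 min = 11:17 AM.
The taxi ride starts at 11:17 AM − 145 min = 8:52 AM.

8:52 AM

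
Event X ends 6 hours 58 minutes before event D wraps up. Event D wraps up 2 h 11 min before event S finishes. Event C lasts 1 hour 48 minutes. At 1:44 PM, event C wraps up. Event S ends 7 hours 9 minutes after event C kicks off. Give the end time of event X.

Event C starts at 1:44 PM − 108 min = 11:56 AM.
Event S ends at 11:56 AM + 429 min = 7:05 PM.
Event D ends at 7:05 PM − 131 min = 4:54 PM.
Event X ends at 4:54 PM − 418 min = 9:56 AM.

9:56 AM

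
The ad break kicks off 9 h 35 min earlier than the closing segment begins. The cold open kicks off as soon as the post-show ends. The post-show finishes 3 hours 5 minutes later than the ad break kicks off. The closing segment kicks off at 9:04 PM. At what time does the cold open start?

2:34 PM

The ad break starts at 9:04 PM − 575 min = 11:29 AM.
The post-show ends at 11:29 AM + 185 min = 2:34 PM.
So the cold open starts at 2:34 PM.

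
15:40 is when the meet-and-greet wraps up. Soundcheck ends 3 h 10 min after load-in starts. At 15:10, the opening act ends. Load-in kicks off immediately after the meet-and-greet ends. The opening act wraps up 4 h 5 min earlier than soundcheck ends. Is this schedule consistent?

No

Load-in starts at 15:40.
Soundcheck ends at 15:40 + 190 min = 18:50.
The opening act ends at 18:50 − 245 min = 14:45.
But the opening act is also said to end at 15:10 — a 25-minute conflict.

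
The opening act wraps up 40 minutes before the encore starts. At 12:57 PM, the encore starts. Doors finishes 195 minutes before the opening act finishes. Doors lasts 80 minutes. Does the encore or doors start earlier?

The opening act ends at 12:57 PM − 40 min = 12:17 PM.
Doors ends at 12:17 PM − 195 min = 9:02 AM.
Doors starts at 9:02 AM − 80 min = 7:42 AM.
The encore starts at 12:57 PM and doors starts at 7:42 AM, so doors is first.

doors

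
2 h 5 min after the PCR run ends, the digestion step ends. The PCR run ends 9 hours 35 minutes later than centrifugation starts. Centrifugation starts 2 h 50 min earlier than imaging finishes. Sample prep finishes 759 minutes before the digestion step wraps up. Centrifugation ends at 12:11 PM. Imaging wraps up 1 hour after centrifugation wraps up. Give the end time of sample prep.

9:22 AM

Imaging ends at 12:11 PM + 60 min = 1:11 PM.
Centrifugation starts at 1:11 PM − 170 min = 10:21 AM.
The PCR run ends at 10:21 AM + 575 min = 7:56 PM.
The digestion step ends at 7:56 PM + 125 min = 10:01 PM.
Sample prep ends at 10:01 PM − 759 min = 9:22 AM.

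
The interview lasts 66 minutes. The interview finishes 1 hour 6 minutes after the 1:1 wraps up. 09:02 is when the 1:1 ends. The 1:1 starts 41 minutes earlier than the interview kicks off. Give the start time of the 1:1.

The interview ends at 09:02 + 66 min = 10:08.
The interview starts at 10:08 − 66 min = 09:02.
The 1:1 starts at 09:02 − 41 min = 08:21.

08:21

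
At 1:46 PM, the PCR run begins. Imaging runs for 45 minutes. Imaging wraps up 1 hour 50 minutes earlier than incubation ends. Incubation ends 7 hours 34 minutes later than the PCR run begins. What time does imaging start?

6:45 PM

Incubation ends at 1:46 PM + 454 min = 9:20 PM.
Imaging ends at 9:20 PM − 110 min = 7:30 PM.
Imaging starts at 7:30 PM − 45 min = 6:45 PM.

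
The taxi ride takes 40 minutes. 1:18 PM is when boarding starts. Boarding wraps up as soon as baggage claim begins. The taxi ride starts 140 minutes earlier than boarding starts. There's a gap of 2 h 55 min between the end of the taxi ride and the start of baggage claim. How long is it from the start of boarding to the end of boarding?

1 h 15 min

The taxi ride starts at 1:18 PM − 140 min = 10:58 AM.
The taxi ride ends at 10:58 AM + 40 min = 11:38 AM.
Baggage claim starts at 11:38 AM + 175 min = 2:33 PM.
So boarding ends at 2:33 PM.
From 1:18 PM to 2:33 PM is 1 h 15 min.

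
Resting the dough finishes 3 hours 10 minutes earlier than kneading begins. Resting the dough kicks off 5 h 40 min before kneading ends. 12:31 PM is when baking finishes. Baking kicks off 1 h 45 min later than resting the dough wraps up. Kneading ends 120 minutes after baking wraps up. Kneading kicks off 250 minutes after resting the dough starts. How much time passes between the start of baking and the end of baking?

Kneading ends at 12:31 PM + 120 min = 2:31 PM.
Resting the dough starts at 2:31 PM − 340 min = 8:51 AM.
Kneading starts at 8:51 AM + 250 min = 1:01 PM.
Resting the dough ends at 1:01 PM − 190 min = 9:51 AM.
Baking starts at 9:51 AM + 105 min = 11:36 AM.
From 11:36 AM to 12:31 PM is 55 minutes.

55 minutes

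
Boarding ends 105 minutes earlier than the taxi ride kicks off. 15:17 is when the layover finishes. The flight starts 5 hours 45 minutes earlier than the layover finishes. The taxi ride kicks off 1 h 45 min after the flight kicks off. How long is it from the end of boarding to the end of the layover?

The flight starts at 15:17 − 345 min = 09:32.
The taxi ride starts at 09:32 + 105 min = 11:17.
Boarding ends at 11:17 − 105 min = 09:32.
From 09:32 to 15:17 is 345 minutes.

345 minutes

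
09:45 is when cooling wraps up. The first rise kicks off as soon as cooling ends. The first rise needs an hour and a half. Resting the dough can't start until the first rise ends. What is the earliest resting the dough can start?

The first rise starts at 09:45.
The first rise ends at 09:45 + 90 min = 11:15.
Resting the dough is bounded by the first rise, so the earliest it can start is 11:15.

11:15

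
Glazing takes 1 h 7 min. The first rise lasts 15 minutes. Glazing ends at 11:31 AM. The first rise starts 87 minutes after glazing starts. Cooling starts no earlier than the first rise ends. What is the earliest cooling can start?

12:06 PM

Glazing starts at 11:31 AM − 67 min = 10:24 AM.
The first rise starts at 10:24 AM + 87 min = 11:51 AM.
The first rise ends at 11:51 AM + 15 min = 12:06 PM.
Cooling is bounded by the first rise, so the earliest it can start is 12:06 PM.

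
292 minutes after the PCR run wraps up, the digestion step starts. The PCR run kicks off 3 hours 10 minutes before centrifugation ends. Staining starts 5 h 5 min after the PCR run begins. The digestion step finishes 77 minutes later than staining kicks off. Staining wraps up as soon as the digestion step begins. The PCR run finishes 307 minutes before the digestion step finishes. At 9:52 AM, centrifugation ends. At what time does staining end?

12:49 PM

The PCR run starts at 9:52 AM − 190 min = 6:42 AM.
Staining starts at 6:42 AM + 305 min = 11:47 AM.
The digestion step ends at 11:47 AM + 77 min = 1:04 PM.
The PCR run ends at 1:04 PM − 307 min = 7:57 AM.
The digestion step starts at 7:57 AM + 292 min = 12:49 PM.
So staining ends at 12:49 PM.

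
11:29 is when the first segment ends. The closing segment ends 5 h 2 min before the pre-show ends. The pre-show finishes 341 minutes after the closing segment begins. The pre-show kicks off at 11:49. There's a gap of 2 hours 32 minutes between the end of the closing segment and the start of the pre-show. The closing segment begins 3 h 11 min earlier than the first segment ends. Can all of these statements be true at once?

No

The closing segment starts at 11:29 − 191 min = 08:18.
The pre-show ends at 08:18 + 341 min = 13:59.
The closing segment ends at 13:59 − 302 min = 08:57.
The pre-show starts at 08:57 + 152 min = 11:29.
But the pre-show is also said to start at 11:49 — a 20-minute conflict.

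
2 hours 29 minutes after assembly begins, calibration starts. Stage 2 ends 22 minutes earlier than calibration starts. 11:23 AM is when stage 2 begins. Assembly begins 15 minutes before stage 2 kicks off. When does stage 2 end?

Assembly starts at 11:23 AM − 15 min = 11:08 AM.
Calibration starts at 11:08 AM + 149 min = 1:37 PM.
Stage 2 ends at 1:37 PM − 22 min = 1:15 PM.

1:15 PM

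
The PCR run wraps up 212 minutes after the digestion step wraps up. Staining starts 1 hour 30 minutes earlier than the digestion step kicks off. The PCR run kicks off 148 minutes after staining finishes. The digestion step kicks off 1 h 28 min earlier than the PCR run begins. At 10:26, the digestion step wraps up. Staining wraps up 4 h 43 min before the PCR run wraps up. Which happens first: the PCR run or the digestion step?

the digestion step

The PCR run ends at 10:26 + 212 min = 13:58.
Staining ends at 13:58 − 283 min = 09:15.
The PCR run starts at 09:15 + 148 min = 11:43.
The digestion step starts at 11:43 − 88 min = 10:15.
The PCR run starts at 11:43 and the digestion step starts at 10:15, so the digestion step is first.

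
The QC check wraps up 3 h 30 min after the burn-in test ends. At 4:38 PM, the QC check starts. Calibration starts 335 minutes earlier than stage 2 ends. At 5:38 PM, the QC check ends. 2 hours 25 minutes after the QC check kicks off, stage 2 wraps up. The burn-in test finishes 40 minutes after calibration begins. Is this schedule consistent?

Yes

Stage 2 ends at 4:38 PM + 145 min = 7:03 PM.
Calibration starts at 7:03 PM − 335 min = 1:28 PM.
The burn-in test ends at 1:28 PM + 40 min = 2:08 PM.
The QC check ends at 2:08 PM + 210 min = 5:38 PM.
That matches the stated 5:38 PM, so the schedule is consistent.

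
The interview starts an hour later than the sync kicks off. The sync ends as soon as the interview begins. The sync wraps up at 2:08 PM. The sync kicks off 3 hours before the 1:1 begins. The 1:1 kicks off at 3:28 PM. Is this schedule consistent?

No

The sync starts at 3:28 PM − 180 min = 12:28 PM.
The interview starts at 12:28 PM + 60 min = 1:28 PM.
So the sync ends at 1:28 PM.
But the sync is also said to end at 2:08 PM — a 40-minute conflict.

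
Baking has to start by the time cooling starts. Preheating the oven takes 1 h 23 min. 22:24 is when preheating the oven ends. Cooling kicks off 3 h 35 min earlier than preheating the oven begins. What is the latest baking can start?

17:26

Preheating the oven starts at 22:24 − 83 min = 21:01.
Cooling starts at 21:01 − 215 min = 17:26.
Baking is bounded by cooling, so the latest it can start is 17:26.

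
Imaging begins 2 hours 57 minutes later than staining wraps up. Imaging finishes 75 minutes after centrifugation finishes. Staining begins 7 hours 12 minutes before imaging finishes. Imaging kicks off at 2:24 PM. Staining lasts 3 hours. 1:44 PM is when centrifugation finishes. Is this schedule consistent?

No

Imaging ends at 1:44 PM + 75 min = 2:59 PM.
Staining starts at 2:59 PM − 432 min = 7:47 AM.
Staining ends at 7:47 AM + 180 min = 10:47 AM.
Imaging starts at 10:47 AM + 177 min = 1:44 PM.
But imaging is also said to start at 2:24 PM — a 40-minute conflict.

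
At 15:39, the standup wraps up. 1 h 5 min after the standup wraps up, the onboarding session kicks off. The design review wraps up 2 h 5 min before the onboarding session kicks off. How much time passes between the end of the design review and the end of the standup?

The onboarding session starts at 15:39 + 65 min = 16:44.
The design review ends at 16:44 − 125 min = 14:39.
From 14:39 to 15:39 is 1 hour.

1 hour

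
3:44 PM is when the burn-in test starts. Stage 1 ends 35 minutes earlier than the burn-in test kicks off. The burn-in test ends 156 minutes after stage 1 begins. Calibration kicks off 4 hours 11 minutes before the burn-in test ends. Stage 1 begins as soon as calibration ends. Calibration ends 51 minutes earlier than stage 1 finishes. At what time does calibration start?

12:43 PM

Stage 1 ends at 3:44 PM − 35 min = 3:09 PM.
Calibration ends at 3:09 PM − 51 min = 2:18 PM.
So stage 1 starts at 2:18 PM.
The burn-in test ends at 2:18 PM + 156 min = 4:54 PM.
Calibration starts at 4:54 PM − 251 min = 12:43 PM.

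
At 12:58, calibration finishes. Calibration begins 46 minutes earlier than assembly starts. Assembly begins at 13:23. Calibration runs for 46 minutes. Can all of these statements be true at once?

Calibration starts at 13:23 − 46 min = 12:37.
Calibration ends at 12:37 + 46 min = 13:23.
But calibration is also said to end at 12:58 — a 25-minute conflict.

No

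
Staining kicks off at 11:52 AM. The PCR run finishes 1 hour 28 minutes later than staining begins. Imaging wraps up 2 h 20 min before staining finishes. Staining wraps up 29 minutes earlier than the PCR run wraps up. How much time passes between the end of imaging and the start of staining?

The PCR run ends at 11:52 AM + 88 min = 1:20 PM.
Staining ends at 1:20 PM − 29 min = 12:51 PM.
Imaging ends at 12:51 PM − 140 min = 10:31 AM.
From 10:31 AM to 11:52 AM is 1 hour 21 minutes.

1 hour 21 minutes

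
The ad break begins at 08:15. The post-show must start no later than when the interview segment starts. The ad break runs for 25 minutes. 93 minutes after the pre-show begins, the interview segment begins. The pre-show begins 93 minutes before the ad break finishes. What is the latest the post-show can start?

The ad break ends at 08:15 + 25 min = 08:40.
The pre-show starts at 08:40 − 93 min = 07:07.
The interview segment starts at 07:07 + 93 min = 08:40.
The post-show is bounded by the interview segment, so the latest it can start is 08:40.

08:40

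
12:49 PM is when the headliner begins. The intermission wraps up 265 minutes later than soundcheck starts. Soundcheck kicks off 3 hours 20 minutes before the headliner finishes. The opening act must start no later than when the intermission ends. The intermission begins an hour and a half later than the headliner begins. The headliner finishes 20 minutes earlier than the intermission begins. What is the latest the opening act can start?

3:04 PM

The intermission starts at 12:49 PM + 90 min = 2:19 PM.
The headliner ends at 2:19 PM − 20 min = 1:59 PM.
Soundcheck starts at 1:59 PM − 200 min = 10:39 AM.
The intermission ends at 10:39 AM + 265 min = 3:04 PM.
The opening act is bounded by the intermission, so the latest it can start is 3:04 PM.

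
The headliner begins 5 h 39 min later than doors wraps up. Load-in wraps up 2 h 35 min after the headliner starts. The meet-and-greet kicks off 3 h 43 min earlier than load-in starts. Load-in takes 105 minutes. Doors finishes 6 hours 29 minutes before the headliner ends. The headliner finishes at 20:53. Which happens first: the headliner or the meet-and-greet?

the meet-and-greet

Doors ends at 20:53 − 389 min = 14:24.
The headliner starts at 14:24 + 339 min = 20:03.
Load-in ends at 20:03 + 155 min = 22:38.
Load-in starts at 22:38 − 105 min = 20:53.
The meet-and-greet starts at 20:53 − 223 min = 17:10.
The headliner starts at 20:03 and the meet-and-greet starts at 17:10, so the meet-and-greet is first.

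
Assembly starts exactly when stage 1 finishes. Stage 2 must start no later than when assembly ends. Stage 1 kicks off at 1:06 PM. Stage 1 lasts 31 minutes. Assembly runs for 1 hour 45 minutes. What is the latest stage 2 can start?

3:22 PM

Stage 1 ends at 1:06 PM + 31 min = 1:37 PM.
So assembly starts at 1:37 PM.
Assembly ends at 1:37 PM + 105 min = 3:22 PM.
Stage 2 is bounded by assembly, so the latest it can start is 3:22 PM.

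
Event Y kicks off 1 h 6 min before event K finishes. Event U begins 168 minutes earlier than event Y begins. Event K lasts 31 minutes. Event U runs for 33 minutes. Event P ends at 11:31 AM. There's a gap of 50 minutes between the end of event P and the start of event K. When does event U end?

Event K starts at 11:31 AM + 50 min = 12:21 PM.
Event K ends at 12:21 PM + 31 min = 12:52 PM.
Event Y starts at 12:52 PM − 66 min = 11:46 AM.
Event U starts at 11:46 AM − 168 min = 8:58 AM.
Event U ends at 8:58 AM + 33 min = 9:31 AM.

9:31 AM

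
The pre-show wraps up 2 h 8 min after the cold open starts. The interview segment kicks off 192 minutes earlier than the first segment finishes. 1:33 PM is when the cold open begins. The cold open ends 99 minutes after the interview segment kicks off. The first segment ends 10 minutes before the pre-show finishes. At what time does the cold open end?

The pre-show ends at 1:33 PM + 128 min = 3:41 PM.
The first segment ends at 3:41 PM − 10 min = 3:31 PM.
The interview segment starts at 3:31 PM − 192 min = 12:19 PM.
The cold open ends at 12:19 PM + 99 min = 1:58 PM.

1:58 PM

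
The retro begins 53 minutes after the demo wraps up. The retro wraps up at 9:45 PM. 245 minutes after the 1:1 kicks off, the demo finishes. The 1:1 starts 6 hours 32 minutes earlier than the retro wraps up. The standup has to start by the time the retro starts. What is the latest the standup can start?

The 1:1 starts at 9:45 PM − 392 min = 3:13 PM.
The demo ends at 3:13 PM + 245 min = 7:18 PM.
The retro starts at 7:18 PM + 53 min = 8:11 PM.
The standup is bounded by the retro, so the latest it can start is 8:11 PM.

8:11 PM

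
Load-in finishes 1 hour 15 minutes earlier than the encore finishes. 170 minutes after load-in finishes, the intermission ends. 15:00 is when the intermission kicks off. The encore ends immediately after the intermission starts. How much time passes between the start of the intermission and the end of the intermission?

The encore ends at 15:00.
Load-in ends at 15:00 − 75 min = 13:45.
The intermission ends at 13:45 + 170 min = 16:35.
From 15:00 to 16:35 is 1 h 35 min.

1 h 35 min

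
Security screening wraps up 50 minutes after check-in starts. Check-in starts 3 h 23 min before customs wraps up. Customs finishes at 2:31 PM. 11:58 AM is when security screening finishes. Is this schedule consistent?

Check-in starts at 2:31 PM − 203 min = 11:08 AM.
Security screening ends at 11:08 AM + 50 min = 11:58 AM.
That matches the stated 11:58 AM, so the schedule is consistent.

Yes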